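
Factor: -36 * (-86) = 2^3 * 3^2 * 43^1 = 3096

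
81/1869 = 27/623≈0.0433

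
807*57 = 45999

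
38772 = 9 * 4308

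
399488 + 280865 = 680353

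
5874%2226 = 1422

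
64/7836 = 16/1959 ≈ 0.00817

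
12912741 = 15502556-2589815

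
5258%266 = 204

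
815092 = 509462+305630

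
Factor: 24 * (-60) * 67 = -1 * 2^5 * 3^2 * 5^1 * 67^1 = -96480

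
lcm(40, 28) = 280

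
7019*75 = 526425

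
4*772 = 3088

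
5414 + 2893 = 8307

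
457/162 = 2 + 133/162 ≈ 2.82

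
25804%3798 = 3016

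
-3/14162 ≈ -0.000212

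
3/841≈0.00357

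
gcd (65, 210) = 5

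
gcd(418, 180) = 2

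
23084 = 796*29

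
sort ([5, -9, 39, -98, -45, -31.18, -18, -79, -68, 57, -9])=[-98, -79, -68, -45, -31.18, -18, -9, -9, 5, 39, 57]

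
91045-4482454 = -4391409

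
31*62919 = 1950489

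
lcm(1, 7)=7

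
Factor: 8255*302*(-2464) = -1*2^6*5^1*7^1*11^1*13^1*127^1*151^1 = -6142776640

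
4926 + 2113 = 7039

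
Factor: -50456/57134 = -1*2^2*7^(-1)*11^(-1)*17^1 = -68/77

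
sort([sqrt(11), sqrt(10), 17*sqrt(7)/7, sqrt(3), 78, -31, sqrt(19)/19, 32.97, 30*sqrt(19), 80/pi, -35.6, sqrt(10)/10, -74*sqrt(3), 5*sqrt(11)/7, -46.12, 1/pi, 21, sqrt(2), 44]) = [-74*sqrt(3), -46.12, -35.6, -31, sqrt(19)/19, sqrt(10)/10, 1/pi, sqrt(2), sqrt(3), 5*sqrt(11)/7, sqrt(10), sqrt(11), 17*sqrt(7)/7, 21, 80/pi, 32.97, 44, 78, 30*sqrt(19)]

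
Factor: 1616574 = 2^1*3^1*269429^1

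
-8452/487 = -17 - 173/487 ≈ -17.36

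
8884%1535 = 1209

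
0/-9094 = 0 = 0.00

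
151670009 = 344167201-192497192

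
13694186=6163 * 2222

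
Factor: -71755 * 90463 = -1 * 5^1 * 61^1 * 113^1 * 127^1 * 1483^1 = -6491172565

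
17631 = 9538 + 8093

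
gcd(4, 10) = 2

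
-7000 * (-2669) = 18683000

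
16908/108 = 156 + 5/9 ≈ 156.56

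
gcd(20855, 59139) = 1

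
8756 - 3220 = 5536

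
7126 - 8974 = -1848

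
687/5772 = 229/1924 ≈ 0.119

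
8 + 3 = 11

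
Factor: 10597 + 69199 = 2^2 * 19949^1 = 79796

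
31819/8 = 3977+3/8 ≈ 3977.38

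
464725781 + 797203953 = 1261929734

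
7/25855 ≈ 0.000271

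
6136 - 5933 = 203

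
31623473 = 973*32501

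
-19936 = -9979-9957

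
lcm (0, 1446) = 0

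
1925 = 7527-5602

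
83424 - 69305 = 14119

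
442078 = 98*4511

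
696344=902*772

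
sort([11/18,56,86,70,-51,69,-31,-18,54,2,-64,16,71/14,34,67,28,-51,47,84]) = [-64,-51,-51,-31,-18,11/18,2,71/14,16,28,34,47,54,56,67,69,70,84,86]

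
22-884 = -862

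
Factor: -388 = -1*2^2*97^1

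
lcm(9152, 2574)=82368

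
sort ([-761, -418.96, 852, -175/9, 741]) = [-761, -418.96, -175/9, 741, 852]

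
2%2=0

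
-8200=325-8525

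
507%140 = 87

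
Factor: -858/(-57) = 2^1 * 11^1 * 13^1 * 19^(-1) = 286/19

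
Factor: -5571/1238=-1 * 2^(-1) * 3^2=-9/2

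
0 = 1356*0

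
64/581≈0.110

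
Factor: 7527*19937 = 3^1*13^1*193^1*19937^1 = 150065799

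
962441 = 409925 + 552516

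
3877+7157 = 11034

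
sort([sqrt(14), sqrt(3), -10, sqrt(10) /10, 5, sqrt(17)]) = [-10, sqrt(10) /10, sqrt(3), sqrt(14), sqrt(17), 5]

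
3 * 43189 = 129567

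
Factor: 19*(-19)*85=-1*5^1*17^1*19^2=-30685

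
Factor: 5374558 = 2^1*7^1*71^1*5407^1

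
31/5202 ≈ 0.00596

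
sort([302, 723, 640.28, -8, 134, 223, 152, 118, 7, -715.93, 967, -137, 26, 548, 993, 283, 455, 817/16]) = [-715.93, -137, -8, 7, 26, 817/16, 118, 134, 152, 223, 283, 302, 455, 548, 640.28, 723, 967, 993]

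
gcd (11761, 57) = 19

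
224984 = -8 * (-28123)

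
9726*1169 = 11369694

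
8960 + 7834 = 16794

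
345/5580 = 23/372 ≈ 0.0618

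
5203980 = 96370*54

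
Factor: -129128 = -1*2^3*16141^1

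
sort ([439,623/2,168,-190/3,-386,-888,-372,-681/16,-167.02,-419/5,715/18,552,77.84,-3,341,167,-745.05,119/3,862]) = [-888,-745.05,-386,-372,-167.02,-419/5,-190/3,-681/16,-3,119/3,715/18,77.84,167,168,623/2,341,439,552,862]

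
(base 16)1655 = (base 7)22445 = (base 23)aid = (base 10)5717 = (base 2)1011001010101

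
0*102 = 0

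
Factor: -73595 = -1*5^1*41^1*359^1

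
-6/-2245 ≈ 0.00267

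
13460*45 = 605700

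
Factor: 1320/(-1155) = -1*2^3*7^(-1) = -8/7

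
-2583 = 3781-6364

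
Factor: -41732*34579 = -1*2^2*151^1*229^1*10433^1 = -1443050828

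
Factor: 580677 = 3^1*193559^1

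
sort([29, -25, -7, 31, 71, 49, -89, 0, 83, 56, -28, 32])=[-89, -28, -25, -7, 0, 29, 31, 32, 49, 56, 71, 83]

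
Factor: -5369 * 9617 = -1 * 7^1 * 13^1 * 59^2 * 163^1 = -51633673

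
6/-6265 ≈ -0.000958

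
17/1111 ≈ 0.0153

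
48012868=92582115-44569247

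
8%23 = 8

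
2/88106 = 1/44053 ≈ 0.0000227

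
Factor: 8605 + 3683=2^12 * 3^1=12288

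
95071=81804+13267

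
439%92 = 71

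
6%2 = 0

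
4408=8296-3888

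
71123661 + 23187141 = 94310802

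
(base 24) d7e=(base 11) 5843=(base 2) 1110111110110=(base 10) 7670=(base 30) 8fk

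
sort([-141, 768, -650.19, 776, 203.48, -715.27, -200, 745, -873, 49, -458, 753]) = [-873, -715.27, -650.19, -458, -200, -141, 49, 203.48, 745, 753, 768, 776]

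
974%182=64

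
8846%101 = 59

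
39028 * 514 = 20060392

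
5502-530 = 4972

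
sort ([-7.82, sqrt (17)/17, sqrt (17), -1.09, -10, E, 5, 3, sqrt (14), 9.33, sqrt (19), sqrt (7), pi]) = [-10, -7.82, -1.09, sqrt (17)/17, sqrt (7), E, 3, pi, sqrt (14), sqrt (17), sqrt (19), 5, 9.33]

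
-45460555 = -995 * 45689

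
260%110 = 40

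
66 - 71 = -5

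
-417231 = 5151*(-81)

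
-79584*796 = -63348864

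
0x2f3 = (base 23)19j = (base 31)ob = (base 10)755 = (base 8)1363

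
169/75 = 2 + 19/75≈2.25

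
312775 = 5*62555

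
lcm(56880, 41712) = 625680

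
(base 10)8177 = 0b1111111110001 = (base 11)6164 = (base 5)230202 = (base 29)9ks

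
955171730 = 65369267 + 889802463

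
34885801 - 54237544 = -19351743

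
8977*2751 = 24695727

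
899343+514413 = 1413756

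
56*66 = 3696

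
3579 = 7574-3995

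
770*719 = 553630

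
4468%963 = 616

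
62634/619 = 101 + 115/619 ≈ 101.19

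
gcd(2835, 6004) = 1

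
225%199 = 26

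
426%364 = 62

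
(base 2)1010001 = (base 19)45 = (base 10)81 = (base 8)121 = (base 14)5b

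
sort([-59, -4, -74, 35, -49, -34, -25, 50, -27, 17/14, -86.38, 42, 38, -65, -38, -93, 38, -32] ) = [-93, -86.38, -74, -65, -59, -49, -38, -34, -32, -27, -25, -4, 17/14, 35, 38, 38, 42, 50] 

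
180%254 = 180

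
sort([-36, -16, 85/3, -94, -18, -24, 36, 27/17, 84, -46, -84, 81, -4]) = [-94, -84, -46, -36, -24, -18, -16, -4, 27/17, 85/3, 36, 81, 84]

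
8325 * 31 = 258075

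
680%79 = 48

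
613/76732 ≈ 0.00799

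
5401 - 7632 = -2231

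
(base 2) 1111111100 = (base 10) 1020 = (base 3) 1101210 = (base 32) vs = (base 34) u0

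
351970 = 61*5770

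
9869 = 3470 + 6399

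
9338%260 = 238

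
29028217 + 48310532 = 77338749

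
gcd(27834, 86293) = 1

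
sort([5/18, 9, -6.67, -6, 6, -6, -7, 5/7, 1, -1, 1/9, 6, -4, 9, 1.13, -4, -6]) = [-7, -6.67, -6, -6, -6, -4, -4, -1, 1/9, 5/18, 5/7, 1, 1.13, 6, 6, 9, 9]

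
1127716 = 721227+406489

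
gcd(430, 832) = 2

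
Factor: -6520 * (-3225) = 2^3 * 3^1 * 5^3 * 43^1 * 163^1 = 21027000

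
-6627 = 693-7320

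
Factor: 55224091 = 13^1 * 29^1 * 37^2 * 107^1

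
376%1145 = 376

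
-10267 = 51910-62177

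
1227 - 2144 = -917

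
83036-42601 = 40435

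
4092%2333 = 1759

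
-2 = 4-6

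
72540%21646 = 7602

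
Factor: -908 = -1*2^2*227^1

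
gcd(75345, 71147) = 1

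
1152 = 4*288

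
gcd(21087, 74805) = 3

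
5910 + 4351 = 10261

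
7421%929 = 918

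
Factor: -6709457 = -1 * 179^1 * 37483^1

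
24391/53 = 460 + 11/53 ≈ 460.21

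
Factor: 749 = 7^1*107^1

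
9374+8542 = 17916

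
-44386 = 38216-82602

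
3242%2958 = 284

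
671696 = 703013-31317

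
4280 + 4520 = 8800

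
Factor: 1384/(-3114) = -1 * 2^2 * 3^(-2) = -4/9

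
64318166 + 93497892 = 157816058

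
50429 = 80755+-30326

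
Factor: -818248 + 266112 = -1*2^3*13^1*5309^1 = -552136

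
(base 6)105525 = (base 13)4175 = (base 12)52a5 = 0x235d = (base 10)9053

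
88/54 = 44/27 ≈ 1.63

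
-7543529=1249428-8792957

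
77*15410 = 1186570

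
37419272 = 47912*781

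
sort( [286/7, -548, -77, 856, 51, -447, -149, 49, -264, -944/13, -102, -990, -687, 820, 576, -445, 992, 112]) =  [-990, -687, -548, -447, -445, -264, -149, -102, -77, -944/13, 286/7, 49, 51, 112, 576, 820, 856, 992]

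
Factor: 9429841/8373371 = 1747^(-1) * 4793^(-1) * 9429841^1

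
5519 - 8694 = -3175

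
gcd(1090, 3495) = 5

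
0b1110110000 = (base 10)944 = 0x3b0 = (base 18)2g8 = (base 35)qy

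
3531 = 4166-635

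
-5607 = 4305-9912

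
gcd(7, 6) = 1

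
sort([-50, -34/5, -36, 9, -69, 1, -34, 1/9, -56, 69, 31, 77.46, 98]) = [-69, -56, -50, -36, -34, -34/5, 1/9, 1, 9, 31, 69, 77.46, 98]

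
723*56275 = 40686825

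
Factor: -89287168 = -1 * 2^9 * 174389^1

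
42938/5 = 8587 + 3/5 = 8587.60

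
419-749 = -330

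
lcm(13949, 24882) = 920634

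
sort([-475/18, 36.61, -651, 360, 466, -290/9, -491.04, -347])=[-651, -491.04, -347, -290/9, -475/18, 36.61, 360, 466]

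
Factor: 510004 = 2^2 * 11^1 * 67^1 * 173^1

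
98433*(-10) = -984330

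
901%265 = 106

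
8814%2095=434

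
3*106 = 318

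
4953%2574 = 2379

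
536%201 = 134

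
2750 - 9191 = -6441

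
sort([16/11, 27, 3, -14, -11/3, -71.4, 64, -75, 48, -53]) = [-75, -71.4, -53, -14, -11/3, 16/11, 3, 27, 48, 64]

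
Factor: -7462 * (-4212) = 2^3 * 3^4 * 7^1 * 13^2 * 41^1 = 31429944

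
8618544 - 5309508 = 3309036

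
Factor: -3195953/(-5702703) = 3^(-1)*43^(-1)*47^1*53^1*1283^1*44207^(-1)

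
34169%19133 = 15036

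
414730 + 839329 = 1254059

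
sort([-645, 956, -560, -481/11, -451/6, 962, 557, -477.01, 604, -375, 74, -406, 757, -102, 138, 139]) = [-645, -560, -477.01, -406, -375, -102, -451/6, -481/11, 74, 138, 139, 557, 604, 757, 956, 962]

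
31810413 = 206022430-174212017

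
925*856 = 791800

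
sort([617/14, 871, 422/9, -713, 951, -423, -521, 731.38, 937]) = [-713, -521, -423, 617/14, 422/9, 731.38, 871, 937, 951]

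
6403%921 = 877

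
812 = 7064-6252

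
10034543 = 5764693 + 4269850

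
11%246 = 11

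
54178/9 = 6019+7/9 ≈ 6019.78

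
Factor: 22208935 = 5^1 * 7^1 * 634541^1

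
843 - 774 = 69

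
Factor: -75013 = -1*75013^1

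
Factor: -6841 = -1 * 6841^1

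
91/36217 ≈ 0.00251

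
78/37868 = 39/18934 ≈ 0.00206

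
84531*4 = 338124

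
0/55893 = 0 = 0.00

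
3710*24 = 89040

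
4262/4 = 2131/2 = 1065.50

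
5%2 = 1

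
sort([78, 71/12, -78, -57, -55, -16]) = [-78, -57, -55, -16, 71/12, 78]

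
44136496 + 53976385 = 98112881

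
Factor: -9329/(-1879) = 19^1*491^1*1879^(-1)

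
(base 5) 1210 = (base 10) 180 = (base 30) 60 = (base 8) 264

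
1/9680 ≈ 0.000103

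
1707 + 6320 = 8027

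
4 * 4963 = 19852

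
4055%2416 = 1639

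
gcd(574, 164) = 82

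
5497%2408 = 681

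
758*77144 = 58475152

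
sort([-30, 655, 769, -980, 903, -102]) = [-980, -102, -30, 655, 769, 903]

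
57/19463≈0.00293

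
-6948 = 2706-9654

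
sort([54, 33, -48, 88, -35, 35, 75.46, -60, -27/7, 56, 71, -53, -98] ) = [-98, -60, -53, -48, -35, -27/7, 33, 35, 54, 56, 71, 75.46, 88] 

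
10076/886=11 + 165/443 ≈ 11.37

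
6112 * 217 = 1326304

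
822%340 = 142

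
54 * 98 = 5292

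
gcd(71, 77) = 1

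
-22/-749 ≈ 0.0294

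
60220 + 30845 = 91065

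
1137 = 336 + 801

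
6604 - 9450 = -2846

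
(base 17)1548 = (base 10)6434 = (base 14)24b8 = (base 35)58t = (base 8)14442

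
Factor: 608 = 2^5*19^1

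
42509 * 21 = 892689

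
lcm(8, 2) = 8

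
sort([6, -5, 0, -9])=[-9, -5, 0, 6]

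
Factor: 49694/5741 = 2^1 * 5741^(-1) * 24847^1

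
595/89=6 + 61/89 ≈ 6.69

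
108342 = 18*6019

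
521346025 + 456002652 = 977348677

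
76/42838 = 38/21419 ≈ 0.00177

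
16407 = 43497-27090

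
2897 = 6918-4021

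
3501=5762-2261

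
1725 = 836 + 889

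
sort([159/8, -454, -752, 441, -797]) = [-797, -752, -454, 159/8, 441]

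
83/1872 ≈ 0.0443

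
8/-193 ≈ -0.0415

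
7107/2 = 3553 + 1/2 = 3553.50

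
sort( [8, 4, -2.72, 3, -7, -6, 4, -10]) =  [-10, -7, -6, -2.72, 3, 4, 4, 8]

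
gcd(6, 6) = 6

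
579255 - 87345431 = -86766176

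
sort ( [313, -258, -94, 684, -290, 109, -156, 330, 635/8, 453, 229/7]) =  [-290, -258, -156, -94, 229/7, 635/8, 109, 313, 330, 453, 684]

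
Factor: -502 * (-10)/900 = 3^(-2) * 5^(-1) * 251^1 = 251/45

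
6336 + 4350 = 10686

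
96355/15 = 19271/3 ≈ 6423.67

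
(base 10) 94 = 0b1011110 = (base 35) 2o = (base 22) 46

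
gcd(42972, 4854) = 6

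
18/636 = 3/106 ≈ 0.0283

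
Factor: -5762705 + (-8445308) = -1*31^1*458323^1 = -14208013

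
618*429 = 265122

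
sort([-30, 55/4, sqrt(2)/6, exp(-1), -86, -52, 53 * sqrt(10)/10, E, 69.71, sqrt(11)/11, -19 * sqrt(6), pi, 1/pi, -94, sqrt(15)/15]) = [-94, -86, -52, -19 * sqrt(6), -30, sqrt(2)/6, sqrt(15)/15, sqrt(11)/11, 1/pi, exp(-1), E, pi, 55/4, 53 * sqrt(10)/10, 69.71]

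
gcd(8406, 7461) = 9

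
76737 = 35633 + 41104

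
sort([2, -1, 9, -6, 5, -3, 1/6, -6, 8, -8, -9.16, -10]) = [-10, -9.16, -8, -6, -6, -3, -1, 1/6, 2, 5, 8, 9]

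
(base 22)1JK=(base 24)1EA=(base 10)922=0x39A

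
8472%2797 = 81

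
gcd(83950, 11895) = 5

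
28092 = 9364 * 3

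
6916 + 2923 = 9839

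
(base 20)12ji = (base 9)13550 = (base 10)9198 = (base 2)10001111101110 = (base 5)243243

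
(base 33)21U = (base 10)2241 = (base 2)100011000001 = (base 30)2EL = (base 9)3060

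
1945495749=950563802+994931947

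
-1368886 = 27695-1396581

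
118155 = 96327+21828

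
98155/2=49077 + 1/2=49077.50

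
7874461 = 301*26161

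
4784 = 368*13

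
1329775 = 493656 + 836119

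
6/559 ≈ 0.0107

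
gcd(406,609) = 203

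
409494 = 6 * 68249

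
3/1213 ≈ 0.00247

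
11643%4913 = 1817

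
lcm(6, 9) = 18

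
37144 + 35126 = 72270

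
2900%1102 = 696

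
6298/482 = 3149/241≈13.07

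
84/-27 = -28/9 ≈ -3.11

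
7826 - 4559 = 3267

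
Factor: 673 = 673^1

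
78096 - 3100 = 74996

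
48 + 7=55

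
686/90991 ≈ 0.00754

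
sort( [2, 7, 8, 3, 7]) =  [2, 3, 7, 7, 8]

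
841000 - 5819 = 835181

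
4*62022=248088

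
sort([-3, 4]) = [-3, 4]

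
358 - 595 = -237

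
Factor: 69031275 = 3^1 * 5^2 * 19^1 * 193^1 * 251^1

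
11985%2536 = 1841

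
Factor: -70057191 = -1 * 3^1 * 43^1 * 71^1 * 7649^1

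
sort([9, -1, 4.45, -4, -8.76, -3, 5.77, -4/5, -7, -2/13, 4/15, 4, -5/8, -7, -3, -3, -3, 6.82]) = [-8.76, -7, -7, -4, -3, -3, -3, -3, -1, -4/5, -5/8, -2/13, 4/15, 4, 4.45, 5.77, 6.82, 9]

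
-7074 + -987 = -8061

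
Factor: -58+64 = 2^1*3^1 = 6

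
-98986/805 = -122 - 776/805≈-122.96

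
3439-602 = 2837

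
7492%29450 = 7492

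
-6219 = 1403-7622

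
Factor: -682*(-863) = 2^1*11^1*31^1*863^1 = 588566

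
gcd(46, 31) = 1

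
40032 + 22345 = 62377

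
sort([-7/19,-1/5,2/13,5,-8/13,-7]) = [-7,-8/13,-7/19,-1/5,2/13,5]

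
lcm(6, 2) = 6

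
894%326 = 242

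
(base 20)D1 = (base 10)261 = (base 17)F6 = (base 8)405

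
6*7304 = 43824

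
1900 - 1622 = 278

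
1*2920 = 2920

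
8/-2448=-1/306 ≈ -0.00327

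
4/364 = 1/91 ≈ 0.0110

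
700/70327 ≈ 0.00995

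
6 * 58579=351474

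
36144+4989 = 41133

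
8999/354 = 25+149/354 ≈ 25.42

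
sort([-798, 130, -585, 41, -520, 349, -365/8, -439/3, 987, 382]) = [-798, -585, -520, -439/3, -365/8, 41, 130, 349, 382, 987]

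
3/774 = 1/258 ≈ 0.00388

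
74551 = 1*74551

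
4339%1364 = 247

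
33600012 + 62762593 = 96362605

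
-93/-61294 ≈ 0.00152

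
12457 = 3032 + 9425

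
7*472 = 3304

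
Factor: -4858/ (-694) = 7^1 = 7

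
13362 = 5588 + 7774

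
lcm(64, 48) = 192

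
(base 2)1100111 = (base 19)58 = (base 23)4b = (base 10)103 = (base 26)3p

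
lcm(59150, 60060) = 3903900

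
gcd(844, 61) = 1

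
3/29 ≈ 0.103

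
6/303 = 2/101 ≈ 0.0198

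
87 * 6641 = 577767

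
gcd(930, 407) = 1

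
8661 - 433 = 8228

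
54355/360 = 150 + 71/72 ≈ 150.99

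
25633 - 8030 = 17603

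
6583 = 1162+5421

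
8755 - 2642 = 6113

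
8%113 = 8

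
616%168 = 112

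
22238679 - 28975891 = -6737212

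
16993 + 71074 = 88067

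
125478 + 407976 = 533454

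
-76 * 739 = -56164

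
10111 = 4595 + 5516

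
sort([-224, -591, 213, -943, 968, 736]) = [-943, -591, -224, 213, 736, 968]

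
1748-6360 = -4612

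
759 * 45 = 34155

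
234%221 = 13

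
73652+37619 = 111271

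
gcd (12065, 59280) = 95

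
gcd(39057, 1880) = 47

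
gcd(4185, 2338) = 1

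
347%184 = 163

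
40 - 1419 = -1379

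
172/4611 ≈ 0.0373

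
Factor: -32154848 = -1*2^5*11^1*167^1*547^1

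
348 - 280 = 68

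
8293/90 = 92+13/90 ≈ 92.14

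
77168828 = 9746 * 7918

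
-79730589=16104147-95834736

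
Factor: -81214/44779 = -1 * 2^1 * 5801^1 * 6397^(-1) = -11602/6397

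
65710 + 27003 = 92713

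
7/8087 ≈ 0.000866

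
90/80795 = 18/16159 ≈ 0.00111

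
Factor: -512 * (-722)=2^10 * 19^2=369664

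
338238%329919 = 8319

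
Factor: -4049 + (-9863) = -1*2^3*37^1*47^1 = -13912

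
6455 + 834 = 7289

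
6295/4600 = 1259/920 ≈ 1.37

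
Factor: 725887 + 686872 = 1412759^1 = 1412759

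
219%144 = 75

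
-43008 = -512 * 84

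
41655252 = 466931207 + -425275955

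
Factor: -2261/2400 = -1*2^(-5)*3^(-1)*5^(-2)*7^1*17^1*19^1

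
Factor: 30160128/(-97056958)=-1*2^7*3^1*173^1*227^1*48528479^(-1)=-15080064/48528479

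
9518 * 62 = 590116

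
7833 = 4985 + 2848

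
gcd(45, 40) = 5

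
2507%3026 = 2507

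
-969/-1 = 969 = 969.00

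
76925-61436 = 15489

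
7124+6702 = 13826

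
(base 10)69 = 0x45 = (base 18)3f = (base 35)1y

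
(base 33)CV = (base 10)427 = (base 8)653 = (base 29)EL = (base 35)C7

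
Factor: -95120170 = -1*2^1*5^1*9512017^1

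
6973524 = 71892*97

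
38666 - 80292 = -41626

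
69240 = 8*8655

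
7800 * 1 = 7800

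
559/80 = 6 + 79/80 ≈ 6.99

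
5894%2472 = 950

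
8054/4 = 2013+1/2 = 2013.50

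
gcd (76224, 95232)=192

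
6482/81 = 80 + 2/81 ≈ 80.02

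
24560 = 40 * 614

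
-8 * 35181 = -281448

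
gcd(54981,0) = 54981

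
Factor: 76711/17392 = 2^ (-4)*41^1*1087^ (-1)*1871^1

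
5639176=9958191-4319015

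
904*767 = 693368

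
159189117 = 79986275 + 79202842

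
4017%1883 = 251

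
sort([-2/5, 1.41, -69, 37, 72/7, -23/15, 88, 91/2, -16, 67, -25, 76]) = [-69, -25, -16, -23/15, -2/5, 1.41, 72/7, 37, 91/2, 67, 76, 88]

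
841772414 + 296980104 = 1138752518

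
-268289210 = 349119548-617408758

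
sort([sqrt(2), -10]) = [-10, sqrt(2)]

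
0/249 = 0 = 0.00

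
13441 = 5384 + 8057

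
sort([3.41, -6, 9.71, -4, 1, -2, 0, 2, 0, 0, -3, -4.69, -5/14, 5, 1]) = [-6, -4.69, -4, -3, -2, -5/14, 0, 0, 0, 1, 1, 2, 3.41, 5, 9.71]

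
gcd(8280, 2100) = 60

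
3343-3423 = -80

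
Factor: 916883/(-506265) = -1*3^(-1)*5^(-1)*11^1*19^1*41^1*107^1*33751^(-1)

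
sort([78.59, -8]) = [-8, 78.59]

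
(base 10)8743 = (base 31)931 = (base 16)2227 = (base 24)f47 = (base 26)co7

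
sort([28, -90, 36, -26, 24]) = [-90, -26, 24, 28, 36]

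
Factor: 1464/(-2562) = -1*2^2*7^(-1) = -4/7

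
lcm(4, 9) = 36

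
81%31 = 19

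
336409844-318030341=18379503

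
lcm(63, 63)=63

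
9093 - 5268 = 3825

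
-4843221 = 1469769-6312990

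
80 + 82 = 162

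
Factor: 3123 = 3^2*347^1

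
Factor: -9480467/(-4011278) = 2^(-1)*307^1*311^(-1)*6449^(-1)*30881^1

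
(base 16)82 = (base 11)109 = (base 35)3p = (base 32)42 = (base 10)130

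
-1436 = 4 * (-359)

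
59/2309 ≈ 0.0256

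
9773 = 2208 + 7565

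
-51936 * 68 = -3531648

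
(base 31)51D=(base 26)74D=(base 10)4849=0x12F1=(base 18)EH7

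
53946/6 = 8991 = 8991.00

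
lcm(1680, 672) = 3360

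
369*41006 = 15131214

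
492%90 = 42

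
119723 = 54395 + 65328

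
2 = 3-1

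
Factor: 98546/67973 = 2^1*7^1*101^(-1)*673^(-1)*7039^1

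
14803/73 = 202 + 57/73 ≈ 202.78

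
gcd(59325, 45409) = 7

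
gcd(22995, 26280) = 3285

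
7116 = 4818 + 2298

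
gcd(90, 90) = 90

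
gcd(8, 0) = 8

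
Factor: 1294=2^1 * 647^1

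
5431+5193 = 10624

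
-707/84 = -101/12≈-8.42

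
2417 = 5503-3086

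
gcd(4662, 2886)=222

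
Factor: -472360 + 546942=2^1 * 89^1 * 419^1=74582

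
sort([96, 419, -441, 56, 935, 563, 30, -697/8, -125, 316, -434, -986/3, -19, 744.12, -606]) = [-606, -441, -434, -986/3, -125, -697/8, -19, 30, 56, 96, 316, 419, 563, 744.12, 935]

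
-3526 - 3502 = -7028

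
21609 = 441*49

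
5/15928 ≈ 0.000314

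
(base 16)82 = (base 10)130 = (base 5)1010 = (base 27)4m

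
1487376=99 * 15024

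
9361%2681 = 1318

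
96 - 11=85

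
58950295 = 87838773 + -28888478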